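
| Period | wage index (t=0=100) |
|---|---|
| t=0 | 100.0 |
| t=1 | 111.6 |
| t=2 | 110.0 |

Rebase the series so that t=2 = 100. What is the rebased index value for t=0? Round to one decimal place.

90.9

Rebased(t=0) = 100.0 / 110.0 × 100 = 90.9091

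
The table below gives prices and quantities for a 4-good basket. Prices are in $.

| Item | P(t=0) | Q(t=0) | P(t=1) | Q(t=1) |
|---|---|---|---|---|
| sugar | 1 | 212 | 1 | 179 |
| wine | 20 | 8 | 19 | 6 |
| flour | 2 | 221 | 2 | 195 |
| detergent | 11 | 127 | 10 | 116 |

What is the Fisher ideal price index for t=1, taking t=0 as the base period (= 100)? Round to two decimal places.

Laspeyres component (base-period weights):
ΣP(t=1)Q(t=0) = 1×212 + 19×8 + 2×221 + 10×127 = 212 + 152 + 442 + 1270 = 2076
ΣP(t=0)Q(t=0) = 1×212 + 20×8 + 2×221 + 11×127 = 212 + 160 + 442 + 1397 = 2211
L = 2076 / 2211 × 100 = 93.8942
Paasche component (current-period weights):
ΣP(t=1)Q(t=1) = 1×179 + 19×6 + 2×195 + 10×116 = 179 + 114 + 390 + 1160 = 1843
ΣP(t=0)Q(t=1) = 1×179 + 20×6 + 2×195 + 11×116 = 179 + 120 + 390 + 1276 = 1965
P = 1843 / 1965 × 100 = 93.7913
Fisher = √(L × P) = √(93.8942 × 93.7913) = 93.8427

93.84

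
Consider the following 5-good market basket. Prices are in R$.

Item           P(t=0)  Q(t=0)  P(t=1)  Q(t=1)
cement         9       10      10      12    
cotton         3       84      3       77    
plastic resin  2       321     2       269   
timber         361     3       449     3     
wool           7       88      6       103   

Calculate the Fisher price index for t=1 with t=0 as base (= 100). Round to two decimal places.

106.69

Laspeyres component (base-period weights):
ΣP(t=1)Q(t=0) = 10×10 + 3×84 + 2×321 + 449×3 + 6×88 = 100 + 252 + 642 + 1347 + 528 = 2869
ΣP(t=0)Q(t=0) = 9×10 + 3×84 + 2×321 + 361×3 + 7×88 = 90 + 252 + 642 + 1083 + 616 = 2683
L = 2869 / 2683 × 100 = 106.9325
Paasche component (current-period weights):
ΣP(t=1)Q(t=1) = 10×12 + 3×77 + 2×269 + 449×3 + 6×103 = 120 + 231 + 538 + 1347 + 618 = 2854
ΣP(t=0)Q(t=1) = 9×12 + 3×77 + 2×269 + 361×3 + 7×103 = 108 + 231 + 538 + 1083 + 721 = 2681
P = 2854 / 2681 × 100 = 106.4528
Fisher = √(L × P) = √(106.9325 × 106.4528) = 106.6924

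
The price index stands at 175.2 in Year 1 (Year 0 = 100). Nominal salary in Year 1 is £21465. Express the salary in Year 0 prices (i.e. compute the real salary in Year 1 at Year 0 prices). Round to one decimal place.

Real = Nominal ÷ (Index/100) = 21465 ÷ (175.2/100)
     = 21465 ÷ 1.752 = 12251.7123

12251.7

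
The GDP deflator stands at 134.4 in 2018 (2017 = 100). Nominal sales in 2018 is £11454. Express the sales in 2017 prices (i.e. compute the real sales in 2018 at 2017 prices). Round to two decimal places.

8522.32

Real = Nominal ÷ (Index/100) = 11454 ÷ (134.4/100)
     = 11454 ÷ 1.344 = 8522.3214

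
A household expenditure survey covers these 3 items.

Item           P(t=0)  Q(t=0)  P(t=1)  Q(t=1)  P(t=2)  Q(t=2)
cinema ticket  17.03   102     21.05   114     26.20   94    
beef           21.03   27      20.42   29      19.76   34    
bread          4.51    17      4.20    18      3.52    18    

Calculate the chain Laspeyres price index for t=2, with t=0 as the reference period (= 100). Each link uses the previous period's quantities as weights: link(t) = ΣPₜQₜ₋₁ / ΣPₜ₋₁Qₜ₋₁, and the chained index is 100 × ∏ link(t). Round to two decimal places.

Link t=0→t=1:
ΣP(t=1)Q(t=0) = 21.05×102 + 20.42×27 + 4.20×17 = 2147.1 + 551.34 + 71.4 = 2769.84
ΣP(t=0)Q(t=0) = 17.03×102 + 21.03×27 + 4.51×17 = 1737.06 + 567.81 + 76.67 = 2381.54
link = 2769.84/2381.54 = 1.163046
Link t=1→t=2:
ΣP(t=2)Q(t=1) = 26.20×114 + 19.76×29 + 3.52×18 = 2986.8 + 573.04 + 63.36 = 3623.2
ΣP(t=1)Q(t=1) = 21.05×114 + 20.42×29 + 4.20×18 = 2399.7 + 592.18 + 75.6 = 3067.48
link = 3623.2/3067.48 = 1.181165
Chained index = 100 × 1.163046 × 1.181165 = 137.3749

137.37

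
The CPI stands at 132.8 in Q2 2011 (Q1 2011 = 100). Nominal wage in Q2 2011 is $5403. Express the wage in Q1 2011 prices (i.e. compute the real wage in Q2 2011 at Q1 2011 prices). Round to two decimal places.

4068.52

Real = Nominal ÷ (Index/100) = 5403 ÷ (132.8/100)
     = 5403 ÷ 1.328 = 4068.5241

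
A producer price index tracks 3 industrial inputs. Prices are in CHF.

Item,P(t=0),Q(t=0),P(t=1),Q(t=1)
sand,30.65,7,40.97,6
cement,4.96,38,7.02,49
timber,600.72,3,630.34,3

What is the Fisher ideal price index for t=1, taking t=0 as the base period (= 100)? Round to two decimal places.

111.07

Laspeyres component (base-period weights):
ΣP(t=1)Q(t=0) = 40.97×7 + 7.02×38 + 630.34×3 = 286.79 + 266.76 + 1891.02 = 2444.57
ΣP(t=0)Q(t=0) = 30.65×7 + 4.96×38 + 600.72×3 = 214.55 + 188.48 + 1802.16 = 2205.19
L = 2444.57 / 2205.19 × 100 = 110.8553
Paasche component (current-period weights):
ΣP(t=1)Q(t=1) = 40.97×6 + 7.02×49 + 630.34×3 = 245.82 + 343.98 + 1891.02 = 2480.82
ΣP(t=0)Q(t=1) = 30.65×6 + 4.96×49 + 600.72×3 = 183.9 + 243.04 + 1802.16 = 2229.1
P = 2480.82 / 2229.1 × 100 = 111.2924
Fisher = √(L × P) = √(110.8553 × 111.2924) = 111.0737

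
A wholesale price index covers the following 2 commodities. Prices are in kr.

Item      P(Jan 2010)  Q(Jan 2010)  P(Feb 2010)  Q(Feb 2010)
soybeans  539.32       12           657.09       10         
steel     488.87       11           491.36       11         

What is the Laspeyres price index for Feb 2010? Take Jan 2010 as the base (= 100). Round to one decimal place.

Laspeyres price index uses base-period quantities as weights.
ΣP(Feb 2010)·Q(Jan 2010) = 657.09×12 + 491.36×11 = 7885.08 + 5404.96 = 13290.04
ΣP(Jan 2010)·Q(Jan 2010) = 539.32×12 + 488.87×11 = 6471.84 + 5377.57 = 11849.41
Index = 13290.04 / 11849.41 × 100 = 112.1578

112.2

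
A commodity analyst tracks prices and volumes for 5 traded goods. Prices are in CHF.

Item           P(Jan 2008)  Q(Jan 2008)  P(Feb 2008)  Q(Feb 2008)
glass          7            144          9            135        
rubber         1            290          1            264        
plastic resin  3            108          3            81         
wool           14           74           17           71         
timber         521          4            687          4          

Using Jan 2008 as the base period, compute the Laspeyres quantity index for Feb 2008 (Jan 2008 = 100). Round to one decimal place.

95.5

Laspeyres quantity index uses base-period prices as weights.
ΣP(Jan 2008)·Q(Feb 2008) = 7×135 + 1×264 + 3×81 + 14×71 + 521×4 = 945 + 264 + 243 + 994 + 2084 = 4530
ΣP(Jan 2008)·Q(Jan 2008) = 7×144 + 1×290 + 3×108 + 14×74 + 521×4 = 1008 + 290 + 324 + 1036 + 2084 = 4742
Index = 4530 / 4742 × 100 = 95.5293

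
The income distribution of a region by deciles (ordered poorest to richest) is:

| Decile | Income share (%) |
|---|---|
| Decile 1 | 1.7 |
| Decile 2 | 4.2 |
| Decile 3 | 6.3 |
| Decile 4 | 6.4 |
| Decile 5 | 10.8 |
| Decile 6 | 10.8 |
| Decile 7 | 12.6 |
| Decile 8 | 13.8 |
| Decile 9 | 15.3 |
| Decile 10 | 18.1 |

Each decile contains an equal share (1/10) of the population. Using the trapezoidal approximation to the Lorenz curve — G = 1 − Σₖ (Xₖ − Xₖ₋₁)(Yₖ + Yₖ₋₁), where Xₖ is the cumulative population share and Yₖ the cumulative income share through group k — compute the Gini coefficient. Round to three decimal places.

Cumulative income shares Yₖ: 0.0170, 0.0590, 0.1220, 0.1860, 0.2940, 0.4020, 0.5280, 0.6660, 0.8190, 1.0000
Σ (Xₖ−Xₖ₋₁)(Yₖ+Yₖ₋₁) = (1/10)(0.0170+0.0000) + (1/10)(0.0590+0.0170) + (1/10)(0.1220+0.0590) + (1/10)(0.1860+0.1220) + (1/10)(0.2940+0.1860) + (1/10)(0.4020+0.2940) + (1/10)(0.5280+0.4020) + (1/10)(0.6660+0.5280) + (1/10)(0.8190+0.6660) + (1/10)(1.0000+0.8190)
  = 0.0017 + 0.0076 + 0.0181 + 0.0308 + 0.0480 + 0.0696 + 0.0930 + 0.1194 + 0.1485 + 0.1819 = 0.7186
G = 1 − 0.7186 = 0.2814

0.281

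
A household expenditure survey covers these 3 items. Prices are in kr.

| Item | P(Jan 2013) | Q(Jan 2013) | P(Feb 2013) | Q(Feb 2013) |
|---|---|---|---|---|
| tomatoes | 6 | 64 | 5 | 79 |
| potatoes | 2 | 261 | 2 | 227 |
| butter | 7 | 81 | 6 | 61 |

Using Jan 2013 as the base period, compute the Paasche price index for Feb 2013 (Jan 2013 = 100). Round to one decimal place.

Paasche price index uses current-period quantities as weights.
ΣP(Feb 2013)·Q(Feb 2013) = 5×79 + 2×227 + 6×61 = 395 + 454 + 366 = 1215
ΣP(Jan 2013)·Q(Feb 2013) = 6×79 + 2×227 + 7×61 = 474 + 454 + 427 = 1355
Index = 1215 / 1355 × 100 = 89.6679

89.7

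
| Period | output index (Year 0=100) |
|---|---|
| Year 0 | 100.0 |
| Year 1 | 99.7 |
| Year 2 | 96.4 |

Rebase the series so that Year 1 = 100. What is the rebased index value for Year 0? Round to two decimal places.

Rebased(Year 0) = 100.0 / 99.7 × 100 = 100.3009

100.30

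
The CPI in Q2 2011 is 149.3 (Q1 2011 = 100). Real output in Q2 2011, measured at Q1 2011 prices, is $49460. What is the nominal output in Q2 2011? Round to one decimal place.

Nominal = Real × (Index/100) = 49460 × (149.3/100)
        = 49460 × 1.493 = 73843.7800

73843.8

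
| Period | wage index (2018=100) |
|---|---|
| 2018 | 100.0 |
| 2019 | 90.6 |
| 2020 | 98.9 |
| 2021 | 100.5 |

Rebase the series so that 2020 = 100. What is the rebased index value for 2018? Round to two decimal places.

101.11

Rebased(2018) = 100.0 / 98.9 × 100 = 101.1122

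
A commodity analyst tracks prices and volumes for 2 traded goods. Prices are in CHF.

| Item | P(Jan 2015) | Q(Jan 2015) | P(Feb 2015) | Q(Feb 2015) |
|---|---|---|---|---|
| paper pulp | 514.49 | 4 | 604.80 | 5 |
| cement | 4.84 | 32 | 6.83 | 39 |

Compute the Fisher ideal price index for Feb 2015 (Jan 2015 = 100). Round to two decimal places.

119.18

Laspeyres component (base-period weights):
ΣP(Feb 2015)Q(Jan 2015) = 604.80×4 + 6.83×32 = 2419.2 + 218.56 = 2637.76
ΣP(Jan 2015)Q(Jan 2015) = 514.49×4 + 4.84×32 = 2057.96 + 154.88 = 2212.84
L = 2637.76 / 2212.84 × 100 = 119.2025
Paasche component (current-period weights):
ΣP(Feb 2015)Q(Feb 2015) = 604.80×5 + 6.83×39 = 3024 + 266.37 = 3290.37
ΣP(Jan 2015)Q(Feb 2015) = 514.49×5 + 4.84×39 = 2572.45 + 188.76 = 2761.21
P = 3290.37 / 2761.21 × 100 = 119.1641
Fisher = √(L × P) = √(119.2025 × 119.1641) = 119.1833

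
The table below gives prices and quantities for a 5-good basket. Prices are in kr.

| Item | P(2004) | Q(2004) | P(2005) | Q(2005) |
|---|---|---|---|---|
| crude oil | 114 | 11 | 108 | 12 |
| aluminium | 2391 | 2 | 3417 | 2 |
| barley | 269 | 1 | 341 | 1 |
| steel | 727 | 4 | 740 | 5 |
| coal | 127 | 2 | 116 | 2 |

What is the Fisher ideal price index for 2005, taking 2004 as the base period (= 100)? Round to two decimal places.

121.19

Laspeyres component (base-period weights):
ΣP(2005)Q(2004) = 108×11 + 3417×2 + 341×1 + 740×4 + 116×2 = 1188 + 6834 + 341 + 2960 + 232 = 11555
ΣP(2004)Q(2004) = 114×11 + 2391×2 + 269×1 + 727×4 + 127×2 = 1254 + 4782 + 269 + 2908 + 254 = 9467
L = 11555 / 9467 × 100 = 122.0556
Paasche component (current-period weights):
ΣP(2005)Q(2005) = 108×12 + 3417×2 + 341×1 + 740×5 + 116×2 = 1296 + 6834 + 341 + 3700 + 232 = 12403
ΣP(2004)Q(2005) = 114×12 + 2391×2 + 269×1 + 727×5 + 127×2 = 1368 + 4782 + 269 + 3635 + 254 = 10308
P = 12403 / 10308 × 100 = 120.3240
Fisher = √(L × P) = √(122.0556 × 120.3240) = 121.1867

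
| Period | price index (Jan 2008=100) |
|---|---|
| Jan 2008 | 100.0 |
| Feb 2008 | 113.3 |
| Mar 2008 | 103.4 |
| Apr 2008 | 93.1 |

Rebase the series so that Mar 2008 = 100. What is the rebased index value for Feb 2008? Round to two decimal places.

109.57

Rebased(Feb 2008) = 113.3 / 103.4 × 100 = 109.5745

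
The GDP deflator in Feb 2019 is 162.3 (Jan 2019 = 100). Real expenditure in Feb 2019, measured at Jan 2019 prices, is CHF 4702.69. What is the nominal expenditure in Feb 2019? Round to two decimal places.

7632.47

Nominal = Real × (Index/100) = 4702.69 × (162.3/100)
        = 4702.69 × 1.623 = 7632.4659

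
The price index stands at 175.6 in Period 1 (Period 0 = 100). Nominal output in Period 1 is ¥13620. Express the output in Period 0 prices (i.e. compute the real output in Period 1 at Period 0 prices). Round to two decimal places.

7756.26

Real = Nominal ÷ (Index/100) = 13620 ÷ (175.6/100)
     = 13620 ÷ 1.756 = 7756.2642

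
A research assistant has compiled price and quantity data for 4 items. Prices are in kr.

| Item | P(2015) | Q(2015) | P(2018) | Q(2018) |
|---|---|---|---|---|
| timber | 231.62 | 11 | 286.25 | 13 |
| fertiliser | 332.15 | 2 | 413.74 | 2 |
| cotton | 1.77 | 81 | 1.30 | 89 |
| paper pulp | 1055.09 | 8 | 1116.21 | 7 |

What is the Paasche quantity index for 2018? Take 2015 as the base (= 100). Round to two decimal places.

Paasche quantity index uses current-period prices as weights.
ΣP(2018)·Q(2018) = 286.25×13 + 413.74×2 + 1.30×89 + 1116.21×7 = 3721.25 + 827.48 + 115.7 + 7813.47 = 12477.9
ΣP(2018)·Q(2015) = 286.25×11 + 413.74×2 + 1.30×81 + 1116.21×8 = 3148.75 + 827.48 + 105.3 + 8929.68 = 13011.21
Index = 12477.9 / 13011.21 × 100 = 95.9011

95.90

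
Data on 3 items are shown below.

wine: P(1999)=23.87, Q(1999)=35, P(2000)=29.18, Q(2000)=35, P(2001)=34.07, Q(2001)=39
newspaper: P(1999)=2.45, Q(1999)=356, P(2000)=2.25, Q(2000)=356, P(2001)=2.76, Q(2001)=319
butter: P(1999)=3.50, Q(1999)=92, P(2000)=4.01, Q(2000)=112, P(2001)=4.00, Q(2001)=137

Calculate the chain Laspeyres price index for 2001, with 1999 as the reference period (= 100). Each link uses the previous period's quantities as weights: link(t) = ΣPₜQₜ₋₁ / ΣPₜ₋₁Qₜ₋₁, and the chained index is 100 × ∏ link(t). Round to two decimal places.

124.67

Link 1999→2000:
ΣP(2000)Q(1999) = 29.18×35 + 2.25×356 + 4.01×92 = 1021.3 + 801 + 368.92 = 2191.22
ΣP(1999)Q(1999) = 23.87×35 + 2.45×356 + 3.50×92 = 835.45 + 872.2 + 322 = 2029.65
link = 2191.22/2029.65 = 1.079605
Link 2000→2001:
ΣP(2001)Q(2000) = 34.07×35 + 2.76×356 + 4.00×112 = 1192.45 + 982.56 + 448 = 2623.01
ΣP(2000)Q(2000) = 29.18×35 + 2.25×356 + 4.01×112 = 1021.3 + 801 + 449.12 = 2271.42
link = 2623.01/2271.42 = 1.154789
Chained index = 100 × 1.079605 × 1.154789 = 124.6715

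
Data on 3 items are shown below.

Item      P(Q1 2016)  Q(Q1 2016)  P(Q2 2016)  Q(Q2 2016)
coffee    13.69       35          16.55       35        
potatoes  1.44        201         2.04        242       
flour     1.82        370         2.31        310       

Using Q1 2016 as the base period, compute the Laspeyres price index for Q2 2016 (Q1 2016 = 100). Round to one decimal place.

127.9

Laspeyres price index uses base-period quantities as weights.
ΣP(Q2 2016)·Q(Q1 2016) = 16.55×35 + 2.04×201 + 2.31×370 = 579.25 + 410.04 + 854.7 = 1843.99
ΣP(Q1 2016)·Q(Q1 2016) = 13.69×35 + 1.44×201 + 1.82×370 = 479.15 + 289.44 + 673.4 = 1441.99
Index = 1843.99 / 1441.99 × 100 = 127.8781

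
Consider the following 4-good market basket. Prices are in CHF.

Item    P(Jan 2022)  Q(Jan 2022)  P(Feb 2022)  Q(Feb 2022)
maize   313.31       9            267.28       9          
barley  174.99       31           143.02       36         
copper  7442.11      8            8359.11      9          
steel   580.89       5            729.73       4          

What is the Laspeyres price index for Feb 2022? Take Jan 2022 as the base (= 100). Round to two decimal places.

109.44

Laspeyres price index uses base-period quantities as weights.
ΣP(Feb 2022)·Q(Jan 2022) = 267.28×9 + 143.02×31 + 8359.11×8 + 729.73×5 = 2405.52 + 4433.62 + 66872.88 + 3648.65 = 77360.67
ΣP(Jan 2022)·Q(Jan 2022) = 313.31×9 + 174.99×31 + 7442.11×8 + 580.89×5 = 2819.79 + 5424.69 + 59536.88 + 2904.45 = 70685.81
Index = 77360.67 / 70685.81 × 100 = 109.4430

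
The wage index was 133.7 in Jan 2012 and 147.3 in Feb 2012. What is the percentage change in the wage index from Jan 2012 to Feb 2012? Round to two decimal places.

10.17%

Change = (147.3 − 133.7) / 133.7 × 100
       = 13.6 / 133.7 × 100 = 10.1720%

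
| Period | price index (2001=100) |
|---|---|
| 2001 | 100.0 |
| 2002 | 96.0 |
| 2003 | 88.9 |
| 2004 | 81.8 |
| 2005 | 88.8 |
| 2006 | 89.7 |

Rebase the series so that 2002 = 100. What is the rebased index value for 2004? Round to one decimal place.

Rebased(2004) = 81.8 / 96.0 × 100 = 85.2083

85.2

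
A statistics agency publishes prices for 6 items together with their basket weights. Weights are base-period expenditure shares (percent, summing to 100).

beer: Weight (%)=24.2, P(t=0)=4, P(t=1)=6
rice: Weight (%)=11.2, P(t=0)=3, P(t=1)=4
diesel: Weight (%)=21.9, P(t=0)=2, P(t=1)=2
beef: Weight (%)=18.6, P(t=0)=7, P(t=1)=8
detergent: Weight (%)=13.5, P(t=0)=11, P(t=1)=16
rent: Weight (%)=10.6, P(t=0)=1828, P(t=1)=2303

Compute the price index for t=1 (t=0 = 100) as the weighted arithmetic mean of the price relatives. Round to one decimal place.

beer: 24.2 × (6/4) = 24.2 × 1.500000 = 36.3000
rice: 11.2 × (4/3) = 11.2 × 1.333333 = 14.9333
diesel: 21.9 × (2/2) = 21.9 × 1.000000 = 21.9000
beef: 18.6 × (8/7) = 18.6 × 1.142857 = 21.2571
detergent: 13.5 × (16/11) = 13.5 × 1.454545 = 19.6364
rent: 10.6 × (2303/1828) = 10.6 × 1.259847 = 13.3544
Index = Σ wᵢ·(p₁ᵢ/p₀ᵢ) = 36.3000 + 14.9333 + 21.9000 + 21.2571 + 19.6364 + 13.3544 = 127.3812

127.4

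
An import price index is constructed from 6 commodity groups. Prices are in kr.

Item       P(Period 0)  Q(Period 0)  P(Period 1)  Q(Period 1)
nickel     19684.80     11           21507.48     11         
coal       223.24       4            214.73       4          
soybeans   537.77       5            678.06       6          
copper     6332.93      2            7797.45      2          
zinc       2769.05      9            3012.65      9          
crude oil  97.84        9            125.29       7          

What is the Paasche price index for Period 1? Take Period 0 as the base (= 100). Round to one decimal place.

110.1

Paasche price index uses current-period quantities as weights.
ΣP(Period 1)·Q(Period 1) = 21507.48×11 + 214.73×4 + 678.06×6 + 7797.45×2 + 3012.65×9 + 125.29×7 = 236582.28 + 858.92 + 4068.36 + 15594.9 + 27113.85 + 877.03 = 285095.34
ΣP(Period 0)·Q(Period 1) = 19684.80×11 + 223.24×4 + 537.77×6 + 6332.93×2 + 2769.05×9 + 97.84×7 = 216532.8 + 892.96 + 3226.62 + 12665.86 + 24921.45 + 684.88 = 258924.57
Index = 285095.34 / 258924.57 × 100 = 110.1075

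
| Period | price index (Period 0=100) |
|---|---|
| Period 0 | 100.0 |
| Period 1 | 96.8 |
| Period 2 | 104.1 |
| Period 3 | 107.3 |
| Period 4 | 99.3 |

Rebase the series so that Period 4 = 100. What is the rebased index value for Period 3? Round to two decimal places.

Rebased(Period 3) = 107.3 / 99.3 × 100 = 108.0564

108.06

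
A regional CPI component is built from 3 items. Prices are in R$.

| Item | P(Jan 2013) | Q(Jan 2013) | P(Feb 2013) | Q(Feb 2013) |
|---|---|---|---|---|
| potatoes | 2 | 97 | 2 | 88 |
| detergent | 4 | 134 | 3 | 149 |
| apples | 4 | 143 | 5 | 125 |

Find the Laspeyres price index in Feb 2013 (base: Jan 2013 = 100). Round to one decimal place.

100.7

Laspeyres price index uses base-period quantities as weights.
ΣP(Feb 2013)·Q(Jan 2013) = 2×97 + 3×134 + 5×143 = 194 + 402 + 715 = 1311
ΣP(Jan 2013)·Q(Jan 2013) = 2×97 + 4×134 + 4×143 = 194 + 536 + 572 = 1302
Index = 1311 / 1302 × 100 = 100.6912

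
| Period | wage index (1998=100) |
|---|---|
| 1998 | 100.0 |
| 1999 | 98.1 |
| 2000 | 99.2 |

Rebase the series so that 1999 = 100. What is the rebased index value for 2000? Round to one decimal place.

101.1

Rebased(2000) = 99.2 / 98.1 × 100 = 101.1213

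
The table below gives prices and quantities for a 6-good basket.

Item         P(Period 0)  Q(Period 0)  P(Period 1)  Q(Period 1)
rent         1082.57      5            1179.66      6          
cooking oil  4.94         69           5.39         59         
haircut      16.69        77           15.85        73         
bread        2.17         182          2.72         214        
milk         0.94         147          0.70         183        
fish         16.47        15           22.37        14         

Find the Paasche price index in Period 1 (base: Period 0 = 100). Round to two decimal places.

107.94

Paasche price index uses current-period quantities as weights.
ΣP(Period 1)·Q(Period 1) = 1179.66×6 + 5.39×59 + 15.85×73 + 2.72×214 + 0.70×183 + 22.37×14 = 7077.96 + 318.01 + 1157.05 + 582.08 + 128.1 + 313.18 = 9576.38
ΣP(Period 0)·Q(Period 1) = 1082.57×6 + 4.94×59 + 16.69×73 + 2.17×214 + 0.94×183 + 16.47×14 = 6495.42 + 291.46 + 1218.37 + 464.38 + 172.02 + 230.58 = 8872.23
Index = 9576.38 / 8872.23 × 100 = 107.9366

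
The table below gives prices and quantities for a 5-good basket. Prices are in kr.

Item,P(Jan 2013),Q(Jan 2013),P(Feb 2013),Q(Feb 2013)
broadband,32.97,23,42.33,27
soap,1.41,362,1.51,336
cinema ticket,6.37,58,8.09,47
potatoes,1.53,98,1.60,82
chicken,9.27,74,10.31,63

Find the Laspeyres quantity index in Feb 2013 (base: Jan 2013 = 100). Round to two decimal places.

95.91

Laspeyres quantity index uses base-period prices as weights.
ΣP(Jan 2013)·Q(Feb 2013) = 32.97×27 + 1.41×336 + 6.37×47 + 1.53×82 + 9.27×63 = 890.19 + 473.76 + 299.39 + 125.46 + 584.01 = 2372.81
ΣP(Jan 2013)·Q(Jan 2013) = 32.97×23 + 1.41×362 + 6.37×58 + 1.53×98 + 9.27×74 = 758.31 + 510.42 + 369.46 + 149.94 + 685.98 = 2474.11
Index = 2372.81 / 2474.11 × 100 = 95.9056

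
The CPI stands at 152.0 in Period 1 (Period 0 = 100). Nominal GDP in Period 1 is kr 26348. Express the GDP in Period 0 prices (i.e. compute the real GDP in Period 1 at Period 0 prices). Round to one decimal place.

17334.2

Real = Nominal ÷ (Index/100) = 26348 ÷ (152.0/100)
     = 26348 ÷ 1.520 = 17334.2105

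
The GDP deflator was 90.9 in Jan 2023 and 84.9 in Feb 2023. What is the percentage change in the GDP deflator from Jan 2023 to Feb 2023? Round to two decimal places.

-6.60%

Change = (84.9 − 90.9) / 90.9 × 100
       = -6.0 / 90.9 × 100 = -6.6007%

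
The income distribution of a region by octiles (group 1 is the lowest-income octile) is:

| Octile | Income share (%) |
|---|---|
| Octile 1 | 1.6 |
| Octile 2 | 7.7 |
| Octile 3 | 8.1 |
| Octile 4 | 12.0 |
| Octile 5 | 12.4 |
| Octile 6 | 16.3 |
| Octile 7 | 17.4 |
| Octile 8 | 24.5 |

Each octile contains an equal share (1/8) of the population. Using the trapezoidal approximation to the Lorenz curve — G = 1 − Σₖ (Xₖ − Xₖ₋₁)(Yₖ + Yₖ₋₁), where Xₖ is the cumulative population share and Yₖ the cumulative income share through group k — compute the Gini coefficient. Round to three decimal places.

Cumulative income shares Yₖ: 0.0160, 0.0930, 0.1740, 0.2940, 0.4180, 0.5810, 0.7550, 1.0000
Σ (Xₖ−Xₖ₋₁)(Yₖ+Yₖ₋₁) = (1/8)(0.0160+0.0000) + (1/8)(0.0930+0.0160) + (1/8)(0.1740+0.0930) + (1/8)(0.2940+0.1740) + (1/8)(0.4180+0.2940) + (1/8)(0.5810+0.4180) + (1/8)(0.7550+0.5810) + (1/8)(1.0000+0.7550)
  = 0.0020 + 0.0136 + 0.0334 + 0.0585 + 0.0890 + 0.1249 + 0.1670 + 0.2194 = 0.7077
G = 1 − 0.7077 = 0.2923

0.292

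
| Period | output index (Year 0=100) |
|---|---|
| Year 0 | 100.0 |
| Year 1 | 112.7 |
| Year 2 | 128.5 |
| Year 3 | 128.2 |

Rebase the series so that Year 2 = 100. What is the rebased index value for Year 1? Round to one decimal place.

Rebased(Year 1) = 112.7 / 128.5 × 100 = 87.7043

87.7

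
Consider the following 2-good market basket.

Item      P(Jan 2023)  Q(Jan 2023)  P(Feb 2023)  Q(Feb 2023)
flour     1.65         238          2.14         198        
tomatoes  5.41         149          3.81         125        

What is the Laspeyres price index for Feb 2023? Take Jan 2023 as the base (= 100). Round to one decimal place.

Laspeyres price index uses base-period quantities as weights.
ΣP(Feb 2023)·Q(Jan 2023) = 2.14×238 + 3.81×149 = 509.32 + 567.69 = 1077.01
ΣP(Jan 2023)·Q(Jan 2023) = 1.65×238 + 5.41×149 = 392.7 + 806.09 = 1198.79
Index = 1077.01 / 1198.79 × 100 = 89.8414

89.8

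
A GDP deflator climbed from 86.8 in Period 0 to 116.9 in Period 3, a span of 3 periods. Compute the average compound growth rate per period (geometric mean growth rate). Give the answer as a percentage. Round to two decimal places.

Growth factor = (116.9/86.8)^(1/3) = (1.346774)^(1/3) = 1.104328
Growth rate = 1.104328 − 1 = 0.104328 = 10.4328%

10.43%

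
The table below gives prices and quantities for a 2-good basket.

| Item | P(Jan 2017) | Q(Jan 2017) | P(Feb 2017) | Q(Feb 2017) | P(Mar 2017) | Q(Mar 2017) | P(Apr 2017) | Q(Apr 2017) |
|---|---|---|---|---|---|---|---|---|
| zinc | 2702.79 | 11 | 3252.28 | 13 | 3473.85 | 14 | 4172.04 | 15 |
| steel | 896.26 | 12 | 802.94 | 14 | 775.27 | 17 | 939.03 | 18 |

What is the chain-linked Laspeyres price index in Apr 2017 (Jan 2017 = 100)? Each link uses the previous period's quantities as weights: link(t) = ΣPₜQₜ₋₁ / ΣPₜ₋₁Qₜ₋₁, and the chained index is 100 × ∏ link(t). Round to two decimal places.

Link Jan 2017→Feb 2017:
ΣP(Feb 2017)Q(Jan 2017) = 3252.28×11 + 802.94×12 = 35775.08 + 9635.28 = 45410.36
ΣP(Jan 2017)Q(Jan 2017) = 2702.79×11 + 896.26×12 = 29730.69 + 10755.12 = 40485.81
link = 45410.36/40485.81 = 1.121636
Link Feb 2017→Mar 2017:
ΣP(Mar 2017)Q(Feb 2017) = 3473.85×13 + 775.27×14 = 45160.05 + 10853.78 = 56013.83
ΣP(Feb 2017)Q(Feb 2017) = 3252.28×13 + 802.94×14 = 42279.64 + 11241.16 = 53520.8
link = 56013.83/53520.8 = 1.046581
Link Mar 2017→Apr 2017:
ΣP(Apr 2017)Q(Mar 2017) = 4172.04×14 + 939.03×17 = 58408.56 + 15963.51 = 74372.07
ΣP(Mar 2017)Q(Mar 2017) = 3473.85×14 + 775.27×17 = 48633.9 + 13179.59 = 61813.49
link = 74372.07/61813.49 = 1.203169
Chained index = 100 × 1.121636 × 1.046581 × 1.203169 = 141.2379

141.24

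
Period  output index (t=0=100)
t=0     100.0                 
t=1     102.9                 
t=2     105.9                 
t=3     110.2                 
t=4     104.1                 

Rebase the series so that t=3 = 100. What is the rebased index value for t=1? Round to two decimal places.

93.38

Rebased(t=1) = 102.9 / 110.2 × 100 = 93.3757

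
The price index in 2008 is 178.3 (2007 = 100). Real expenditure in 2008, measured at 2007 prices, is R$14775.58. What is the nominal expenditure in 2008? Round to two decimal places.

Nominal = Real × (Index/100) = 14775.58 × (178.3/100)
        = 14775.58 × 1.783 = 26344.8591

26344.86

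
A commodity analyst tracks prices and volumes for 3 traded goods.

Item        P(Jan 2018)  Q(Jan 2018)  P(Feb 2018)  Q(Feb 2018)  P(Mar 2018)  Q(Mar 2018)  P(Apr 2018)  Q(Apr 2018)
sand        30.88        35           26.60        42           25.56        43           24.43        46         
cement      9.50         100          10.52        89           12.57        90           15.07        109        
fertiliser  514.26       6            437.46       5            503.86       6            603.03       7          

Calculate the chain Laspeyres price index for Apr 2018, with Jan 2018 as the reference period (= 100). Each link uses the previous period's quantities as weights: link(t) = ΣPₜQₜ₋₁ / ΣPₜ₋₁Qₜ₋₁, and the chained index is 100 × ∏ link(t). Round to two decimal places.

114.75

Link Jan 2018→Feb 2018:
ΣP(Feb 2018)Q(Jan 2018) = 26.60×35 + 10.52×100 + 437.46×6 = 931 + 1052 + 2624.76 = 4607.76
ΣP(Jan 2018)Q(Jan 2018) = 30.88×35 + 9.50×100 + 514.26×6 = 1080.8 + 950 + 3085.56 = 5116.36
link = 4607.76/5116.36 = 0.900593
Link Feb 2018→Mar 2018:
ΣP(Mar 2018)Q(Feb 2018) = 25.56×42 + 12.57×89 + 503.86×5 = 1073.52 + 1118.73 + 2519.3 = 4711.55
ΣP(Feb 2018)Q(Feb 2018) = 26.60×42 + 10.52×89 + 437.46×5 = 1117.2 + 936.28 + 2187.3 = 4240.78
link = 4711.55/4240.78 = 1.111010
Link Mar 2018→Apr 2018:
ΣP(Apr 2018)Q(Mar 2018) = 24.43×43 + 15.07×90 + 603.03×6 = 1050.49 + 1356.3 + 3618.18 = 6024.97
ΣP(Mar 2018)Q(Mar 2018) = 25.56×43 + 12.57×90 + 503.86×6 = 1099.08 + 1131.3 + 3023.16 = 5253.54
link = 6024.97/5253.54 = 1.146840
Chained index = 100 × 0.900593 × 1.111010 × 1.146840 = 114.7492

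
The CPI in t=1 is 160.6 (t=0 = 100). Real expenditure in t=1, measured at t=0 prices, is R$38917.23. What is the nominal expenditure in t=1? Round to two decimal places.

62501.07

Nominal = Real × (Index/100) = 38917.23 × (160.6/100)
        = 38917.23 × 1.606 = 62501.0714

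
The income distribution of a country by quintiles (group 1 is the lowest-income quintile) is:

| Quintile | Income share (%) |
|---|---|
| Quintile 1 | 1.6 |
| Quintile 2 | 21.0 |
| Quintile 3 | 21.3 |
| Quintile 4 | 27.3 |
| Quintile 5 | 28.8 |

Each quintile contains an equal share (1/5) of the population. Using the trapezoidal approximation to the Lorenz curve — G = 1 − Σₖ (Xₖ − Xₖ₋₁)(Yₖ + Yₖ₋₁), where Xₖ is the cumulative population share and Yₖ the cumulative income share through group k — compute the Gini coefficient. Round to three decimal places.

0.243

Cumulative income shares Yₖ: 0.0160, 0.2260, 0.4390, 0.7120, 1.0000
Σ (Xₖ−Xₖ₋₁)(Yₖ+Yₖ₋₁) = (1/5)(0.0160+0.0000) + (1/5)(0.2260+0.0160) + (1/5)(0.4390+0.2260) + (1/5)(0.7120+0.4390) + (1/5)(1.0000+0.7120)
  = 0.0032 + 0.0484 + 0.1330 + 0.2302 + 0.3424 = 0.7572
G = 1 − 0.7572 = 0.2428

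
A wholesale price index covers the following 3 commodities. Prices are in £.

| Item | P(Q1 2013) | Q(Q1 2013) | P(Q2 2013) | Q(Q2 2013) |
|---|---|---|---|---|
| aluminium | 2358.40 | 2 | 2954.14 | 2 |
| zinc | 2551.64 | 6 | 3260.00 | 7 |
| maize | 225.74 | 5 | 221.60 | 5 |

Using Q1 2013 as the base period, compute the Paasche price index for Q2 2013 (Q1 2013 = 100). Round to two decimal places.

Paasche price index uses current-period quantities as weights.
ΣP(Q2 2013)·Q(Q2 2013) = 2954.14×2 + 3260.00×7 + 221.60×5 = 5908.28 + 22820 + 1108 = 29836.28
ΣP(Q1 2013)·Q(Q2 2013) = 2358.40×2 + 2551.64×7 + 225.74×5 = 4716.8 + 17861.48 + 1128.7 = 23706.98
Index = 29836.28 / 23706.98 × 100 = 125.8544

125.85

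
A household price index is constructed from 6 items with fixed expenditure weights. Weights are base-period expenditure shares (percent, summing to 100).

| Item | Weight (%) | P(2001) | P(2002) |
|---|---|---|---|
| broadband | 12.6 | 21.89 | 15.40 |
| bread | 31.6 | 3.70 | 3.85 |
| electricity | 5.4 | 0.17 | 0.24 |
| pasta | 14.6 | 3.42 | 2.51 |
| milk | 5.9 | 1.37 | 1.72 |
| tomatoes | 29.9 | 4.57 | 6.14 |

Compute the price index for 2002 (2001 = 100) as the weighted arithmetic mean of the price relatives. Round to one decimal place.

broadband: 12.6 × (15.40/21.89) = 12.6 × 0.703518 = 8.8643
bread: 31.6 × (3.85/3.70) = 31.6 × 1.040541 = 32.8811
electricity: 5.4 × (0.24/0.17) = 5.4 × 1.411765 = 7.6235
pasta: 14.6 × (2.51/3.42) = 14.6 × 0.733918 = 10.7152
milk: 5.9 × (1.72/1.37) = 5.9 × 1.255474 = 7.4073
tomatoes: 29.9 × (6.14/4.57) = 29.9 × 1.343545 = 40.1720
Index = Σ wᵢ·(p₁ᵢ/p₀ᵢ) = 8.8643 + 32.8811 + 7.6235 + 10.7152 + 7.4073 + 40.1720 = 107.6634

107.7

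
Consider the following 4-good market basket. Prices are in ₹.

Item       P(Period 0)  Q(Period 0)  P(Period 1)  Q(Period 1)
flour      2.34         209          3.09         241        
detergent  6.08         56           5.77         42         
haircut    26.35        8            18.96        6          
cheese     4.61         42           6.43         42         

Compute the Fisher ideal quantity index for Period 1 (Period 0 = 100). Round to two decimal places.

Laspeyres component (base-period weights):
ΣP(Period 0)Q(Period 1) = 2.34×241 + 6.08×42 + 26.35×6 + 4.61×42 = 563.94 + 255.36 + 158.1 + 193.62 = 1171.02
ΣP(Period 0)Q(Period 0) = 2.34×209 + 6.08×56 + 26.35×8 + 4.61×42 = 489.06 + 340.48 + 210.8 + 193.62 = 1233.96
L = 1171.02 / 1233.96 × 100 = 94.8993
Paasche component (current-period weights):
ΣP(Period 1)Q(Period 1) = 3.09×241 + 5.77×42 + 18.96×6 + 6.43×42 = 744.69 + 242.34 + 113.76 + 270.06 = 1370.85
ΣP(Period 1)Q(Period 0) = 3.09×209 + 5.77×56 + 18.96×8 + 6.43×42 = 645.81 + 323.12 + 151.68 + 270.06 = 1390.67
P = 1370.85 / 1390.67 × 100 = 98.5748
Fisher = √(L × P) = √(94.8993 × 98.5748) = 96.7196

96.72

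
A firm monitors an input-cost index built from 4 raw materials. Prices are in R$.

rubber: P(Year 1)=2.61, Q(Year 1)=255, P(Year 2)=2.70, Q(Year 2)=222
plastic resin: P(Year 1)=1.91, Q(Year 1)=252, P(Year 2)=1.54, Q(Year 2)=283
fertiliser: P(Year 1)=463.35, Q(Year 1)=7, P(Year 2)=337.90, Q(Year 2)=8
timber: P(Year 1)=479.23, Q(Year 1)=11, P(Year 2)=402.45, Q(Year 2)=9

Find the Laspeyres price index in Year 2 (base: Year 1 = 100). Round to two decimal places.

81.44

Laspeyres price index uses base-period quantities as weights.
ΣP(Year 2)·Q(Year 1) = 2.70×255 + 1.54×252 + 337.90×7 + 402.45×11 = 688.5 + 388.08 + 2365.3 + 4426.95 = 7868.83
ΣP(Year 1)·Q(Year 1) = 2.61×255 + 1.91×252 + 463.35×7 + 479.23×11 = 665.55 + 481.32 + 3243.45 + 5271.53 = 9661.85
Index = 7868.83 / 9661.85 × 100 = 81.4423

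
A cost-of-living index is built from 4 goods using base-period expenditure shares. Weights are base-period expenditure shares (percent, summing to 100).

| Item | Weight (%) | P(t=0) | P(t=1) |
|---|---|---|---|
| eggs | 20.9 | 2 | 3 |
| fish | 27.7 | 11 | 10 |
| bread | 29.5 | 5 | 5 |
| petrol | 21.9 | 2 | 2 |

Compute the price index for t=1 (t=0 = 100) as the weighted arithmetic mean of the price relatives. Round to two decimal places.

107.93

eggs: 20.9 × (3/2) = 20.9 × 1.500000 = 31.3500
fish: 27.7 × (10/11) = 27.7 × 0.909091 = 25.1818
bread: 29.5 × (5/5) = 29.5 × 1.000000 = 29.5000
petrol: 21.9 × (2/2) = 21.9 × 1.000000 = 21.9000
Index = Σ wᵢ·(p₁ᵢ/p₀ᵢ) = 31.3500 + 25.1818 + 29.5000 + 21.9000 = 107.9318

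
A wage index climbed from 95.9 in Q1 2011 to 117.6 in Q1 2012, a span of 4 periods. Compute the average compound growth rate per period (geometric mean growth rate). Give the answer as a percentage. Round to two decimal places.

Growth factor = (117.6/95.9)^(1/4) = (1.226277)^(1/4) = 1.052318
Growth rate = 1.052318 − 1 = 0.052318 = 5.2318%

5.23%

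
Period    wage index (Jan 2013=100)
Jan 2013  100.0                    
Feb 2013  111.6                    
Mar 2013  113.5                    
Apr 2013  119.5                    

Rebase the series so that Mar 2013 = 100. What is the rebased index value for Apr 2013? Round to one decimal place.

Rebased(Apr 2013) = 119.5 / 113.5 × 100 = 105.2863

105.3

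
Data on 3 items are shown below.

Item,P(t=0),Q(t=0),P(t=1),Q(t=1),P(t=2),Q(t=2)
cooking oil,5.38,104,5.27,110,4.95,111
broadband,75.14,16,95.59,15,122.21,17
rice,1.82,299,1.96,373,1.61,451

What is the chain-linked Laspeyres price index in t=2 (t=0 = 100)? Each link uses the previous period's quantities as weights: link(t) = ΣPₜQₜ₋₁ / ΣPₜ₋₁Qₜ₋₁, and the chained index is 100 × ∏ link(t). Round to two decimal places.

125.34

Link t=0→t=1:
ΣP(t=1)Q(t=0) = 5.27×104 + 95.59×16 + 1.96×299 = 548.08 + 1529.44 + 586.04 = 2663.56
ΣP(t=0)Q(t=0) = 5.38×104 + 75.14×16 + 1.82×299 = 559.52 + 1202.24 + 544.18 = 2305.94
link = 2663.56/2305.94 = 1.155086
Link t=1→t=2:
ΣP(t=2)Q(t=1) = 4.95×110 + 122.21×15 + 1.61×373 = 544.5 + 1833.15 + 600.53 = 2978.18
ΣP(t=1)Q(t=1) = 5.27×110 + 95.59×15 + 1.96×373 = 579.7 + 1433.85 + 731.08 = 2744.63
link = 2978.18/2744.63 = 1.085093
Chained index = 100 × 1.155086 × 1.085093 = 125.3377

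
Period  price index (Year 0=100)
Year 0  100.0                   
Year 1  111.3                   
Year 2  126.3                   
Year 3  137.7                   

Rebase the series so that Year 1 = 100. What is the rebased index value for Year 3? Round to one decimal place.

Rebased(Year 3) = 137.7 / 111.3 × 100 = 123.7197

123.7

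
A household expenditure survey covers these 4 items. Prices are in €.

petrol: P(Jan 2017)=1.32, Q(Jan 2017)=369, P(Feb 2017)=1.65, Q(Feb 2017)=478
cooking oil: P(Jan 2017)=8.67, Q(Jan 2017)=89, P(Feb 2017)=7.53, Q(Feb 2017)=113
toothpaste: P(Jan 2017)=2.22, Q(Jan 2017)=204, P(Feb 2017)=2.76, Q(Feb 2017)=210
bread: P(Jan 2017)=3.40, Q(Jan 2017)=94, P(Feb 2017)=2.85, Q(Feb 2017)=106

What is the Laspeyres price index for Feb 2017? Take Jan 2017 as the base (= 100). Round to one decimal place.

Laspeyres price index uses base-period quantities as weights.
ΣP(Feb 2017)·Q(Jan 2017) = 1.65×369 + 7.53×89 + 2.76×204 + 2.85×94 = 608.85 + 670.17 + 563.04 + 267.9 = 2109.96
ΣP(Jan 2017)·Q(Jan 2017) = 1.32×369 + 8.67×89 + 2.22×204 + 3.40×94 = 487.08 + 771.63 + 452.88 + 319.6 = 2031.19
Index = 2109.96 / 2031.19 × 100 = 103.8780

103.9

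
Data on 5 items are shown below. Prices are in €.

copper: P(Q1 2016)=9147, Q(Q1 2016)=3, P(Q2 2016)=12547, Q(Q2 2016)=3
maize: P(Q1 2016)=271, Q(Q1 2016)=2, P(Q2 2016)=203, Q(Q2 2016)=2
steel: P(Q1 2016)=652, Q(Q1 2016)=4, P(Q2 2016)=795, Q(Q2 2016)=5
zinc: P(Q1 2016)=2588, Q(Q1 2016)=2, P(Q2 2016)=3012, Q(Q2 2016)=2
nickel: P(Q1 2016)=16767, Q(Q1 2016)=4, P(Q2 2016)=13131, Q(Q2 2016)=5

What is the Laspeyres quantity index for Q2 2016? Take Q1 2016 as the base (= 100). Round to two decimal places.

116.94

Laspeyres quantity index uses base-period prices as weights.
ΣP(Q1 2016)·Q(Q2 2016) = 9147×3 + 271×2 + 652×5 + 2588×2 + 16767×5 = 27441 + 542 + 3260 + 5176 + 83835 = 120254
ΣP(Q1 2016)·Q(Q1 2016) = 9147×3 + 271×2 + 652×4 + 2588×2 + 16767×4 = 27441 + 542 + 2608 + 5176 + 67068 = 102835
Index = 120254 / 102835 × 100 = 116.9388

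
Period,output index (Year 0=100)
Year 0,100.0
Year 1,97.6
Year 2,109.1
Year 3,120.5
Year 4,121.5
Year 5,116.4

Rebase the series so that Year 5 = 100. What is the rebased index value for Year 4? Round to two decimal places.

104.38

Rebased(Year 4) = 121.5 / 116.4 × 100 = 104.3814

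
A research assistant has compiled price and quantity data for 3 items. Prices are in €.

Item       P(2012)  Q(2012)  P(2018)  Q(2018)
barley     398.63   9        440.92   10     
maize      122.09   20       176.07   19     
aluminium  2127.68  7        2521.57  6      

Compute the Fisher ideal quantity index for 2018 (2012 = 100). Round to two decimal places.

91.09

Laspeyres component (base-period weights):
ΣP(2012)Q(2018) = 398.63×10 + 122.09×19 + 2127.68×6 = 3986.3 + 2319.71 + 12766.08 = 19072.09
ΣP(2012)Q(2012) = 398.63×9 + 122.09×20 + 2127.68×7 = 3587.67 + 2441.8 + 14893.76 = 20923.23
L = 19072.09 / 20923.23 × 100 = 91.1527
Paasche component (current-period weights):
ΣP(2018)Q(2018) = 440.92×10 + 176.07×19 + 2521.57×6 = 4409.2 + 3345.33 + 15129.42 = 22883.95
ΣP(2018)Q(2012) = 440.92×9 + 176.07×20 + 2521.57×7 = 3968.28 + 3521.4 + 17650.99 = 25140.67
P = 22883.95 / 25140.67 × 100 = 91.0236
Fisher = √(L × P) = √(91.1527 × 91.0236) = 91.0881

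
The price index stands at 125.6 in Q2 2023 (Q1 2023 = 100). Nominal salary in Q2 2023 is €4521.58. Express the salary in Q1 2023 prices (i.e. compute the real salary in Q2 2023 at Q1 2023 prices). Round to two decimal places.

3599.98

Real = Nominal ÷ (Index/100) = 4521.58 ÷ (125.6/100)
     = 4521.58 ÷ 1.256 = 3599.9841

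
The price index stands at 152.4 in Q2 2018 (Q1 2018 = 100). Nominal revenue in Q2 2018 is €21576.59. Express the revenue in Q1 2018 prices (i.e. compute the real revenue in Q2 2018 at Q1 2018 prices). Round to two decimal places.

14157.87

Real = Nominal ÷ (Index/100) = 21576.59 ÷ (152.4/100)
     = 21576.59 ÷ 1.524 = 14157.8675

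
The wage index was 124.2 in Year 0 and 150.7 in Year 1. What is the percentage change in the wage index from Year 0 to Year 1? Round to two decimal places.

21.34%

Change = (150.7 − 124.2) / 124.2 × 100
       = 26.5 / 124.2 × 100 = 21.3366%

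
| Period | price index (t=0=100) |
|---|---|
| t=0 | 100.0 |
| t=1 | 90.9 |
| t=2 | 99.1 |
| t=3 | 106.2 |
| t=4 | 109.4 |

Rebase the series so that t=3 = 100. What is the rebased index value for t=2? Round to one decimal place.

93.3

Rebased(t=2) = 99.1 / 106.2 × 100 = 93.3145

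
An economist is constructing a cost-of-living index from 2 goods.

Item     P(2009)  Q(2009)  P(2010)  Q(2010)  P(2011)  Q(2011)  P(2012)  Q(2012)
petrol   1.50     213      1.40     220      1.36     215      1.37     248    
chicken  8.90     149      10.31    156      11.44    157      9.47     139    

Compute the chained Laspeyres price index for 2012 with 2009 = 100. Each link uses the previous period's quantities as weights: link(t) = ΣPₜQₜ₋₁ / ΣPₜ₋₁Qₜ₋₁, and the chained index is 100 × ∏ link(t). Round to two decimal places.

Link 2009→2010:
ΣP(2010)Q(2009) = 1.40×213 + 10.31×149 = 298.2 + 1536.19 = 1834.39
ΣP(2009)Q(2009) = 1.50×213 + 8.90×149 = 319.5 + 1326.1 = 1645.6
link = 1834.39/1645.6 = 1.114724
Link 2010→2011:
ΣP(2011)Q(2010) = 1.36×220 + 11.44×156 = 299.2 + 1784.64 = 2083.84
ΣP(2010)Q(2010) = 1.40×220 + 10.31×156 = 308 + 1608.36 = 1916.36
link = 2083.84/1916.36 = 1.087395
Link 2011→2012:
ΣP(2012)Q(2011) = 1.37×215 + 9.47×157 = 294.55 + 1486.79 = 1781.34
ΣP(2011)Q(2011) = 1.36×215 + 11.44×157 = 292.4 + 1796.08 = 2088.48
link = 1781.34/2088.48 = 0.852936
Chained index = 100 × 1.114724 × 1.087395 × 0.852936 = 103.3882

103.39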